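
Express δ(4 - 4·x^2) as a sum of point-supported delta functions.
\frac{\delta(x - 1) + \delta(x + 1)}{8}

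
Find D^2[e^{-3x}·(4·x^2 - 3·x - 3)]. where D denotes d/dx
\left(36 x^{2} - 75 x - 1\right) e^{- 3 x}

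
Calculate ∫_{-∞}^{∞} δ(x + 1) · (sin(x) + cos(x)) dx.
- \sin{\left(1 \right)} + \cos{\left(1 \right)}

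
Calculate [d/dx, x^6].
6 x^{5}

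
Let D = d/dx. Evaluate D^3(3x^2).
0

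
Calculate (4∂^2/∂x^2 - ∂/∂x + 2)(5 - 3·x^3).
- 6 x^{3} + 9 x^{2} - 72 x + 10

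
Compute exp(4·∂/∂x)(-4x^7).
- 4 x^{7} - 112 x^{6} - 1344 x^{5} - 8960 x^{4} - 35840 x^{3} - 86016 x^{2} - 114688 x - 65536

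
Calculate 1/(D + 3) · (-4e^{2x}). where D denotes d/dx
- \frac{4 e^{2 x}}{5}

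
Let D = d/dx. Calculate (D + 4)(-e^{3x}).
- 7 e^{3 x}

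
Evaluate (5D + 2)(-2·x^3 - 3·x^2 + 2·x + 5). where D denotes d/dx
- 4 x^{3} - 36 x^{2} - 26 x + 20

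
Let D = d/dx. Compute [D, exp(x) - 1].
e^{x}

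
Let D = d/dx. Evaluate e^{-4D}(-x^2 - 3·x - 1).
- x^{2} + 5 x - 5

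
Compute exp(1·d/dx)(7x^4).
7 x^{4} + 28 x^{3} + 42 x^{2} + 28 x + 7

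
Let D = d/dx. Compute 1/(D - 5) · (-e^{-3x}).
\frac{e^{- 3 x}}{8}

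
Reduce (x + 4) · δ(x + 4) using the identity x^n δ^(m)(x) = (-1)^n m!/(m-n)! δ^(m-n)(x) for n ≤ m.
0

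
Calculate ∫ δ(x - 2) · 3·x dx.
6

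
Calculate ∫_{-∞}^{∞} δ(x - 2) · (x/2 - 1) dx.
0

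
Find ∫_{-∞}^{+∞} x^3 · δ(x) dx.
0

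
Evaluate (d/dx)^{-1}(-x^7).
- \frac{x^{8}}{8}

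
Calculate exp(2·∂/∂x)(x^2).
x^{2} + 4 x + 4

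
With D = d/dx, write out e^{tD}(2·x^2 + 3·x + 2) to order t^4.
2 t^{2} + t \left(4 x + 3\right) + 2 x^{2} + 3 x + 2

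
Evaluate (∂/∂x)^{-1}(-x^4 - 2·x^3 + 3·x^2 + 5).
- \frac{x^{5}}{5} - \frac{x^{4}}{2} + x^{3} + 5 x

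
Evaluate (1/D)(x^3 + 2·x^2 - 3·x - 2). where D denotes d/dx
\frac{x^{4}}{4} + \frac{2 x^{3}}{3} - \frac{3 x^{2}}{2} - 2 x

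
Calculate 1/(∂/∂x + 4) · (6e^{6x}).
\frac{3 e^{6 x}}{5}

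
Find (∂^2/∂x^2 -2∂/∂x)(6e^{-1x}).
18 e^{- x}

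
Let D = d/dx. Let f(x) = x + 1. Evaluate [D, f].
1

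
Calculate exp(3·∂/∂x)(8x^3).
8 x^{3} + 72 x^{2} + 216 x + 216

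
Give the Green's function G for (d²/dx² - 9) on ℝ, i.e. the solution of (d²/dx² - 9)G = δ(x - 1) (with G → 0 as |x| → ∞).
-\frac{e^{-3|x - 1|}}{6}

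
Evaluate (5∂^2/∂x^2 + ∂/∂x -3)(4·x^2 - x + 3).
- 12 x^{2} + 11 x + 30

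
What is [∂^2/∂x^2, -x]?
-2\frac{d}{dx}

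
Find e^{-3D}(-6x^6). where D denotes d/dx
- 6 x^{6} + 108 x^{5} - 810 x^{4} + 3240 x^{3} - 7290 x^{2} + 8748 x - 4374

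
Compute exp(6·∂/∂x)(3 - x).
- x - 3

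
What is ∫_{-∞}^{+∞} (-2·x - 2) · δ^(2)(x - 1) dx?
0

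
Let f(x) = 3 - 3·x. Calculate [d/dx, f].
-3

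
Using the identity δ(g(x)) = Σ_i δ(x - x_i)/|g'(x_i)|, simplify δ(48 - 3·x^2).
\frac{\delta(x - 4) + \delta(x + 4)}{24}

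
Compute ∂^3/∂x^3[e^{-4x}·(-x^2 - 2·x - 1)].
8 \left(8 x^{2} + 4 x - 1\right) e^{- 4 x}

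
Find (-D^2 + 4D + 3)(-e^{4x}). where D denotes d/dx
- 3 e^{4 x}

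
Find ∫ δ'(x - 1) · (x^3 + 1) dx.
-3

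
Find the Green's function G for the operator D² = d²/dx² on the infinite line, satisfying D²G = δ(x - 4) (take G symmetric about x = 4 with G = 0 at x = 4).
\frac{|x - 4|}{2}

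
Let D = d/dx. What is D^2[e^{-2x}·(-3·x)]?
12 \left(1 - x\right) e^{- 2 x}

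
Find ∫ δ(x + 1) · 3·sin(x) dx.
- 3 \sin{\left(1 \right)}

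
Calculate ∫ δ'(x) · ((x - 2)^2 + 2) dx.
4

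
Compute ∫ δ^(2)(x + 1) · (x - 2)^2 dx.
2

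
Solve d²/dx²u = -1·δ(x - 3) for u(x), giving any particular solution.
-\frac{|x - 3|}{2}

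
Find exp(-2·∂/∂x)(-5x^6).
- 5 x^{6} + 60 x^{5} - 300 x^{4} + 800 x^{3} - 1200 x^{2} + 960 x - 320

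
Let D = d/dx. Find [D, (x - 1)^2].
2 x - 2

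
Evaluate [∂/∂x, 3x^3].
9 x^{2}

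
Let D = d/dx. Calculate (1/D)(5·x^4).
x^{5}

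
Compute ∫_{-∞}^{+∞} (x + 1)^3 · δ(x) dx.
1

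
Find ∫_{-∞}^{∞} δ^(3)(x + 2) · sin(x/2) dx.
\frac{\cos{\left(1 \right)}}{8}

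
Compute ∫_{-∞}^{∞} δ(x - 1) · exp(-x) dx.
e^{-1}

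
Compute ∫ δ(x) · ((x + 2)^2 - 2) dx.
2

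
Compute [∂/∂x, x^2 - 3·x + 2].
2 x - 3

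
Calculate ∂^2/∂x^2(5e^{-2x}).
20 e^{- 2 x}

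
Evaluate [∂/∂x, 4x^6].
24 x^{5}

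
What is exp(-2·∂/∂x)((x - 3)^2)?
x^{2} - 10 x + 25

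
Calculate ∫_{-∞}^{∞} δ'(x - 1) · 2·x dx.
-2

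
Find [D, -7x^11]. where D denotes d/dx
- 77 x^{10}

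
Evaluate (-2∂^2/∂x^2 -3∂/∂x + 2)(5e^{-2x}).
0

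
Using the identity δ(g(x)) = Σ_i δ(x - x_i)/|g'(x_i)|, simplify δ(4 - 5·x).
\frac{\delta(x - 4/5)}{5}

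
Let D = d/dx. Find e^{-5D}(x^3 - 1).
x^{3} - 15 x^{2} + 75 x - 126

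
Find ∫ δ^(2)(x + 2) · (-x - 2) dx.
0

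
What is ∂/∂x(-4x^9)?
- 36 x^{8}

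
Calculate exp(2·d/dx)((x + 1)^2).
x^{2} + 6 x + 9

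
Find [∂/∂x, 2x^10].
20 x^{9}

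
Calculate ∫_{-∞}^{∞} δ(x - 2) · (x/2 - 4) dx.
-3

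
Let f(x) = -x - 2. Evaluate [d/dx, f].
-1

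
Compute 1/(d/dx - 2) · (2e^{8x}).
\frac{e^{8 x}}{3}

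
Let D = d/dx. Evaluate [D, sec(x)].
\tan{\left(x \right)} \sec{\left(x \right)}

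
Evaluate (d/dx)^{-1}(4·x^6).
\frac{4 x^{7}}{7}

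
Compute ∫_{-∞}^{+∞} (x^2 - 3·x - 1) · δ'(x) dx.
3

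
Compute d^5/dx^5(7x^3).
0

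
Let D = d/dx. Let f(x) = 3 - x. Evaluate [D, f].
-1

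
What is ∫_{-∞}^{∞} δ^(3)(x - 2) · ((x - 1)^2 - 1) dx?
0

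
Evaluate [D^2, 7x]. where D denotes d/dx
14D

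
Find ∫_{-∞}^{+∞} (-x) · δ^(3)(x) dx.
0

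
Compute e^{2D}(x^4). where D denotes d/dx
x^{4} + 8 x^{3} + 24 x^{2} + 32 x + 16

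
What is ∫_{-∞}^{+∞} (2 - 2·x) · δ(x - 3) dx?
-4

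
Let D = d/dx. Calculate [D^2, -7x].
-14D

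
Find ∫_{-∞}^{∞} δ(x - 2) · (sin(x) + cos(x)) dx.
\cos{\left(2 \right)} + \sin{\left(2 \right)}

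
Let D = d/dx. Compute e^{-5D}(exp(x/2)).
e^{\frac{x}{2} - \frac{5}{2}}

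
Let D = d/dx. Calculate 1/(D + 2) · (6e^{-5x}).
- 2 e^{- 5 x}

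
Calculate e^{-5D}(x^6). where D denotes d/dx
x^{6} - 30 x^{5} + 375 x^{4} - 2500 x^{3} + 9375 x^{2} - 18750 x + 15625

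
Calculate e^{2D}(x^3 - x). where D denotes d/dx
x^{3} + 6 x^{2} + 11 x + 6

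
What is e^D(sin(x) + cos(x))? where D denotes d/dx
\sqrt{2} \sin{\left(x + \frac{\pi}{4} + 1 \right)}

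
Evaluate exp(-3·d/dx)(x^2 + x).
x^{2} - 5 x + 6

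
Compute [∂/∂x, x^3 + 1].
3 x^{2}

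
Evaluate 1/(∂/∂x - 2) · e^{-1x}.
- \frac{e^{- x}}{3}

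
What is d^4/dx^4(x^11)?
7920 x^{7}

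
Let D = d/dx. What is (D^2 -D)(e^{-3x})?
12 e^{- 3 x}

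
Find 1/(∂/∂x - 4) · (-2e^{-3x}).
\frac{2 e^{- 3 x}}{7}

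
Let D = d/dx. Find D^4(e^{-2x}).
16 e^{- 2 x}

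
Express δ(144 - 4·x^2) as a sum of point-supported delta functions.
\frac{\delta(x - 6) + \delta(x + 6)}{48}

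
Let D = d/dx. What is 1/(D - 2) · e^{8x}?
\frac{e^{8 x}}{6}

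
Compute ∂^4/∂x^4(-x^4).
-24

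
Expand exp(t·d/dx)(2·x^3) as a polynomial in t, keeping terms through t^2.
2 x \left(3 t^{2} + 3 t x + x^{2}\right)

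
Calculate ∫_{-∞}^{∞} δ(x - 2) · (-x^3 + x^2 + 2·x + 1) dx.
1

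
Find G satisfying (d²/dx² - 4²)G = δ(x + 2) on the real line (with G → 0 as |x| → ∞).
-\frac{e^{-4|x + 2|}}{8}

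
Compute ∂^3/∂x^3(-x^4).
- 24 x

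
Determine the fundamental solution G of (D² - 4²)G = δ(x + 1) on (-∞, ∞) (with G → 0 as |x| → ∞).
-\frac{e^{-4|x + 1|}}{8}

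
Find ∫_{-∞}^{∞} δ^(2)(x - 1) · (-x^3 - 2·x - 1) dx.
-6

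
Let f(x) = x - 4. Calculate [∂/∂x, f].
1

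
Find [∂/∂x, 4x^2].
8 x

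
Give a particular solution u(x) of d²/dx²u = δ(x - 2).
\frac{|x - 2|}{2}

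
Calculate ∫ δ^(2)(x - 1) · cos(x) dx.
- \cos{\left(1 \right)}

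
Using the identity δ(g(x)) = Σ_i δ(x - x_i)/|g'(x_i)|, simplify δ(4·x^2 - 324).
\frac{\delta(x - 9) + \delta(x + 9)}{72}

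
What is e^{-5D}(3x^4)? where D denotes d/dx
3 x^{4} - 60 x^{3} + 450 x^{2} - 1500 x + 1875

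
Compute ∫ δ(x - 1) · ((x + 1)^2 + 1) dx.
5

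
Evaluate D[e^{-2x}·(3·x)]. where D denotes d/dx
3 \left(1 - 2 x\right) e^{- 2 x}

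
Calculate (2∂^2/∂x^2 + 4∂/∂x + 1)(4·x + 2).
4 x + 18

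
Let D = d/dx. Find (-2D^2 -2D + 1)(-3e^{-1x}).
- 3 e^{- x}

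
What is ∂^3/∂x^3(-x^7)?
- 210 x^{4}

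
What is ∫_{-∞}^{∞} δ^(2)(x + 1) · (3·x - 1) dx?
0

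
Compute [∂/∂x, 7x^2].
14 x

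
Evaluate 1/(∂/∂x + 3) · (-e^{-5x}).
\frac{e^{- 5 x}}{2}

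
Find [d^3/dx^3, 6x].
18\frac{d^{2}}{dx^{2}}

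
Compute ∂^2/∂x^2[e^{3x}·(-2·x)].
\left(- 18 x - 12\right) e^{3 x}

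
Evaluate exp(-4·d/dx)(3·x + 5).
3 x - 7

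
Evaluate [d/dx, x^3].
3 x^{2}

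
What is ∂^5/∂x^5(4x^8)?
26880 x^{3}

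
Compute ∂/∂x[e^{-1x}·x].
\left(1 - x\right) e^{- x}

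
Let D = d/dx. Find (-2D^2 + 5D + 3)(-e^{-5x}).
72 e^{- 5 x}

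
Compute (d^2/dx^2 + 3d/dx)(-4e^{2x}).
- 40 e^{2 x}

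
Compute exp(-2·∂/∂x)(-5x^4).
- 5 x^{4} + 40 x^{3} - 120 x^{2} + 160 x - 80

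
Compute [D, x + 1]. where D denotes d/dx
1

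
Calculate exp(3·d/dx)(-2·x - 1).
- 2 x - 7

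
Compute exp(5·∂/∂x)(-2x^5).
- 2 x^{5} - 50 x^{4} - 500 x^{3} - 2500 x^{2} - 6250 x - 6250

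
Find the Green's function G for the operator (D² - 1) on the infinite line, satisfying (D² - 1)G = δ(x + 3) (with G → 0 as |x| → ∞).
-\frac{e^{-|x + 3|}}{2}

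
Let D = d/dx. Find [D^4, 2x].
8D^{3}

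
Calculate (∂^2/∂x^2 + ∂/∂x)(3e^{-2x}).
6 e^{- 2 x}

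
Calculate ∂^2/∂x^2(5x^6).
150 x^{4}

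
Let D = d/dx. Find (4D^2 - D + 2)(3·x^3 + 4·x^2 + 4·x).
6 x^{3} - x^{2} + 72 x + 28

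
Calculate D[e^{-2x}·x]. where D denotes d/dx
\left(1 - 2 x\right) e^{- 2 x}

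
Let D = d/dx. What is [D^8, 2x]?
16D^{7}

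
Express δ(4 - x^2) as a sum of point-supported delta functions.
\frac{\delta(x - 2) + \delta(x + 2)}{4}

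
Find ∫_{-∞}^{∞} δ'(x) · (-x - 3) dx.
1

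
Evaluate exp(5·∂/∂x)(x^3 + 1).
x^{3} + 15 x^{2} + 75 x + 126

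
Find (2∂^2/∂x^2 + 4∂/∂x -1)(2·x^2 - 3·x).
- 2 x^{2} + 19 x - 4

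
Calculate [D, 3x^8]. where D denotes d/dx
24 x^{7}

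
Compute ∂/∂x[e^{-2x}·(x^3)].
x^{2} \left(3 - 2 x\right) e^{- 2 x}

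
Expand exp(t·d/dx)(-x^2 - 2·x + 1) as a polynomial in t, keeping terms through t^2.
- t^{2} - 2 t \left(x + 1\right) - x^{2} - 2 x + 1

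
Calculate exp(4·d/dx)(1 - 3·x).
- 3 x - 11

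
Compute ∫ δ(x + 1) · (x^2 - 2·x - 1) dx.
2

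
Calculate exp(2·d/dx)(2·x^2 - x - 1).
2 x^{2} + 7 x + 5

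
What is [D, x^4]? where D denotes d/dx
4 x^{3}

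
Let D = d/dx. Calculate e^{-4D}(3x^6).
3 x^{6} - 72 x^{5} + 720 x^{4} - 3840 x^{3} + 11520 x^{2} - 18432 x + 12288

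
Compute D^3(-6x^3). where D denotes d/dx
-36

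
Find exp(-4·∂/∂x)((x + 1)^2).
x^{2} - 6 x + 9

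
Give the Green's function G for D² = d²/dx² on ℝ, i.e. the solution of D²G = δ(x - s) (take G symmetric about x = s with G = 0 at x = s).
\frac{|x - s|}{2}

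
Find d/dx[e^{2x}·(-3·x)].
\left(- 6 x - 3\right) e^{2 x}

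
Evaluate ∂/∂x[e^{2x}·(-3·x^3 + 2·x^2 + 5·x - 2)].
\left(- 6 x^{3} - 5 x^{2} + 14 x + 1\right) e^{2 x}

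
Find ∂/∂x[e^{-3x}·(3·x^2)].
3 x \left(2 - 3 x\right) e^{- 3 x}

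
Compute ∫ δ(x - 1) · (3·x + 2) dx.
5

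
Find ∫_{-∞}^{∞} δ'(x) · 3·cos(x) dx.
0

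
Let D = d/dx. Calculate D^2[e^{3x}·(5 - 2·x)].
\left(33 - 18 x\right) e^{3 x}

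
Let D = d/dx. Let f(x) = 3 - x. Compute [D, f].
-1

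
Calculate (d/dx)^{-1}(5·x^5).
\frac{5 x^{6}}{6}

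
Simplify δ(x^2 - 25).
\frac{\delta(x - 5) + \delta(x + 5)}{10}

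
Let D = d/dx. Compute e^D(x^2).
x^{2} + 2 x + 1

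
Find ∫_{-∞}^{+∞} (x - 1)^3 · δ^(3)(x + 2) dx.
-6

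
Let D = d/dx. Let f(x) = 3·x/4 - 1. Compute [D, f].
\frac{3}{4}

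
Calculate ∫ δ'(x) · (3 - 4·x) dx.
4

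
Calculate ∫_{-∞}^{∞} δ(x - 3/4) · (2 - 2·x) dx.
\frac{1}{2}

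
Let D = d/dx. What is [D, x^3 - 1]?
3 x^{2}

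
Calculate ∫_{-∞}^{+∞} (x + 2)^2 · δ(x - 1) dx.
9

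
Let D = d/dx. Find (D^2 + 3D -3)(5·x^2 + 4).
- 15 x^{2} + 30 x - 2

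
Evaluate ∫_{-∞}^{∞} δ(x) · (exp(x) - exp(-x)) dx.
0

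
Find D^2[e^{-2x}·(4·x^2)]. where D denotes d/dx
8 \left(2 x^{2} - 4 x + 1\right) e^{- 2 x}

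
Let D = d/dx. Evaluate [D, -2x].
-2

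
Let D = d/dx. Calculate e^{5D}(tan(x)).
\tan{\left(x + 5 \right)}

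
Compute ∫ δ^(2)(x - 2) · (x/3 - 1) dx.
0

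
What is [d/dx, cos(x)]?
- \sin{\left(x \right)}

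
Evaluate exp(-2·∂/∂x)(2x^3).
2 x^{3} - 12 x^{2} + 24 x - 16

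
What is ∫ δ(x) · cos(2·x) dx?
1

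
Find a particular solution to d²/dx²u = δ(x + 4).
\frac{|x + 4|}{2}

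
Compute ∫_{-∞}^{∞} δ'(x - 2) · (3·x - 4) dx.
-3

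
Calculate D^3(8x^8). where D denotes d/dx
2688 x^{5}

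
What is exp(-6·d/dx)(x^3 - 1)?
x^{3} - 18 x^{2} + 108 x - 217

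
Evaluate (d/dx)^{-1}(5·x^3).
\frac{5 x^{4}}{4}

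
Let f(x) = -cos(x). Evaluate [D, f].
\sin{\left(x \right)}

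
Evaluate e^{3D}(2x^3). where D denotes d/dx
2 x^{3} + 18 x^{2} + 54 x + 54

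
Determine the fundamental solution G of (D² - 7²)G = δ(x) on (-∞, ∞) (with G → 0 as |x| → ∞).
-\frac{e^{-7|x|}}{14}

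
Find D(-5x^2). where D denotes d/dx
- 10 x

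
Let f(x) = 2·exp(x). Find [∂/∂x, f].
2 e^{x}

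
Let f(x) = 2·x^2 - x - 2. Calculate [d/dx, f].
4 x - 1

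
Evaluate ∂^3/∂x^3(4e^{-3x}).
- 108 e^{- 3 x}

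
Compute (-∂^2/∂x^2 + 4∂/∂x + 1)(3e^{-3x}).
- 60 e^{- 3 x}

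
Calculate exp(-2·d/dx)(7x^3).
7 x^{3} - 42 x^{2} + 84 x - 56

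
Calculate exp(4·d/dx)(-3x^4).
- 3 x^{4} - 48 x^{3} - 288 x^{2} - 768 x - 768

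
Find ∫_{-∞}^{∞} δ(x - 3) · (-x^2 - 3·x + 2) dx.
-16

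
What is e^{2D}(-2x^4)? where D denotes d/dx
- 2 x^{4} - 16 x^{3} - 48 x^{2} - 64 x - 32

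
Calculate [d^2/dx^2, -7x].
-14\frac{d}{dx}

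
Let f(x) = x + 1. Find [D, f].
1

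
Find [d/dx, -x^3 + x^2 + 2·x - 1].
- 3 x^{2} + 2 x + 2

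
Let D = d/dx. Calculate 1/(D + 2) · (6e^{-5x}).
- 2 e^{- 5 x}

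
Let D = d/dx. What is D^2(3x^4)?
36 x^{2}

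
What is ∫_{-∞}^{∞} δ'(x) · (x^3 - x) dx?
1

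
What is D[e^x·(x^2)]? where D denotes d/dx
x \left(x + 2\right) e^{x}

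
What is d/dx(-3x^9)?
- 27 x^{8}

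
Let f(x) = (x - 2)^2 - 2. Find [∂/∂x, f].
2 x - 4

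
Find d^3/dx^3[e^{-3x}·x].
27 \left(1 - x\right) e^{- 3 x}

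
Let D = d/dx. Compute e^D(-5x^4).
- 5 x^{4} - 20 x^{3} - 30 x^{2} - 20 x - 5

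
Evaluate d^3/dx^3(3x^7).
630 x^{4}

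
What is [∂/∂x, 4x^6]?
24 x^{5}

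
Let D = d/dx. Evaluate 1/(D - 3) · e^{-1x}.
- \frac{e^{- x}}{4}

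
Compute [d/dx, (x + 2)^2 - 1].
2 x + 4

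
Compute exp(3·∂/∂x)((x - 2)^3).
x^{3} + 3 x^{2} + 3 x + 1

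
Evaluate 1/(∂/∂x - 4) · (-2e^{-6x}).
\frac{e^{- 6 x}}{5}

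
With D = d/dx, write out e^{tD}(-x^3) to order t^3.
- t^{3} - 3 t^{2} x - 3 t x^{2} - x^{3}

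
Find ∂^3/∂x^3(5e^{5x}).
625 e^{5 x}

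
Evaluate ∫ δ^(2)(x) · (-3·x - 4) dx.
0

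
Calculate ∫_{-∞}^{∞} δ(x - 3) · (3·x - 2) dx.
7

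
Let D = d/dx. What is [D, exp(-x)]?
- e^{- x}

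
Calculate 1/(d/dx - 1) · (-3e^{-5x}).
\frac{e^{- 5 x}}{2}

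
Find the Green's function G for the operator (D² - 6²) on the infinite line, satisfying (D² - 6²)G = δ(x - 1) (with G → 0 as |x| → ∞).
-\frac{e^{-6|x - 1|}}{12}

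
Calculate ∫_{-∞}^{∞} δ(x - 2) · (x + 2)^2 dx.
16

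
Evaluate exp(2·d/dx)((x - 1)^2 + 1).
x^{2} + 2 x + 2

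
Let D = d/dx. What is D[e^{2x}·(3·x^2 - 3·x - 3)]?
\left(6 x^{2} - 9\right) e^{2 x}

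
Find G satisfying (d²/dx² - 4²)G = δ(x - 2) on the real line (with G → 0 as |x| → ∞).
-\frac{e^{-4|x - 2|}}{8}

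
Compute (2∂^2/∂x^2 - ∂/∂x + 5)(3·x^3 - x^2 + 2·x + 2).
15 x^{3} - 14 x^{2} + 48 x + 4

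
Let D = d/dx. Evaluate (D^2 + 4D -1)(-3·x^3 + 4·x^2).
3 x^{3} - 40 x^{2} + 14 x + 8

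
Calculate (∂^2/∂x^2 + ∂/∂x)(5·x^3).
15 x \left(x + 2\right)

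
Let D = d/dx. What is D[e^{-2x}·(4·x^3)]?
x^{2} \left(12 - 8 x\right) e^{- 2 x}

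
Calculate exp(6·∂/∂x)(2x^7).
2 x^{7} + 84 x^{6} + 1512 x^{5} + 15120 x^{4} + 90720 x^{3} + 326592 x^{2} + 653184 x + 559872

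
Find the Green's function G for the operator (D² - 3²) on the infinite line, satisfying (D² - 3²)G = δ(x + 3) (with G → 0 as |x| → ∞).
-\frac{e^{-3|x + 3|}}{6}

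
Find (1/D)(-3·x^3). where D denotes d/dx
- \frac{3 x^{4}}{4}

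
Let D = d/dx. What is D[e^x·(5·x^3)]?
5 x^{2} \left(x + 3\right) e^{x}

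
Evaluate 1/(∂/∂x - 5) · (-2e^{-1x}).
\frac{e^{- x}}{3}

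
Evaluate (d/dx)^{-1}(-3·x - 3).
- \frac{3 x^{2}}{2} - 3 x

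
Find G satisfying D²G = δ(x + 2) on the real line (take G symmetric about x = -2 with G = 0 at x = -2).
\frac{|x + 2|}{2}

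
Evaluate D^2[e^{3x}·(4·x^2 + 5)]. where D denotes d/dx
\left(36 x^{2} + 48 x + 53\right) e^{3 x}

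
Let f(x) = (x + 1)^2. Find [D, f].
2 x + 2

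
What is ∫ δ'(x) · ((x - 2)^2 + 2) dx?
4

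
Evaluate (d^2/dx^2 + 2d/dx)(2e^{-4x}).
16 e^{- 4 x}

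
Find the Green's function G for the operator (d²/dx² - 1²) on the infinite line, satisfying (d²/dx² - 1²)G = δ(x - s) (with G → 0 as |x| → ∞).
-\frac{e^{-|x-s|}}{2}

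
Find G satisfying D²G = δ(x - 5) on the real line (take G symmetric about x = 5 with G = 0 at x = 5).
\frac{|x - 5|}{2}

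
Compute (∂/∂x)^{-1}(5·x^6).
\frac{5 x^{7}}{7}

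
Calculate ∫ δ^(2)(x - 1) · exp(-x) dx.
e^{-1}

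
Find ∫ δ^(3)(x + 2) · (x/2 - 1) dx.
0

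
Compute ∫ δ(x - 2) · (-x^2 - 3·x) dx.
-10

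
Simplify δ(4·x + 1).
\frac{\delta(x + 1/4)}{4}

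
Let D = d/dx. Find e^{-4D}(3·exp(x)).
3 e^{x - 4}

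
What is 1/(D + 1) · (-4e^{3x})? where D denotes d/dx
- e^{3 x}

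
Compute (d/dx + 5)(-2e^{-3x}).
- 4 e^{- 3 x}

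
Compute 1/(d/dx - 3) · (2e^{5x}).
e^{5 x}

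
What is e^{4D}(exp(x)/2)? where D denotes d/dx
\frac{e^{x + 4}}{2}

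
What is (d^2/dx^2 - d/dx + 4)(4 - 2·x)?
18 - 8 x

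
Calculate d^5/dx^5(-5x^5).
-600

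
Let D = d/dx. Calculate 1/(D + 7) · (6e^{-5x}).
3 e^{- 5 x}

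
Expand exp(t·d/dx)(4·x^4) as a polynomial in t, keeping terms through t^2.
4 x^{2} \left(6 t^{2} + 4 t x + x^{2}\right)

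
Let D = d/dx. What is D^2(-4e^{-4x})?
- 64 e^{- 4 x}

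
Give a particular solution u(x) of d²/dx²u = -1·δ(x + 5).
-\frac{|x + 5|}{2}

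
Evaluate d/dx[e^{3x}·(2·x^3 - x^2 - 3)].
\left(6 x^{3} + 3 x^{2} - 2 x - 9\right) e^{3 x}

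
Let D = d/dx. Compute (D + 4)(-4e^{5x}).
- 36 e^{5 x}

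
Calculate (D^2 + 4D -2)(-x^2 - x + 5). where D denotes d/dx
2 x^{2} - 6 x - 16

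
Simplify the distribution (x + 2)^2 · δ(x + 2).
0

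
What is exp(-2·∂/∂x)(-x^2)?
- x^{2} + 4 x - 4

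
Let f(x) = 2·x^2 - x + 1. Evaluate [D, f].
4 x - 1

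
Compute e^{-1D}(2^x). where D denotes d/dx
2^{x - 1}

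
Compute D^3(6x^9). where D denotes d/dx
3024 x^{6}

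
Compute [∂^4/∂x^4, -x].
-4\frac{d^{3}}{dx^{3}}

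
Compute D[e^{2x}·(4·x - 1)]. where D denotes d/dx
\left(8 x + 2\right) e^{2 x}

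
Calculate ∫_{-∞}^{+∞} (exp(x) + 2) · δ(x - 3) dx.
2 + e^{3}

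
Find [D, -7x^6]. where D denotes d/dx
- 42 x^{5}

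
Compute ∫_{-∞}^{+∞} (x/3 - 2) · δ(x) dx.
-2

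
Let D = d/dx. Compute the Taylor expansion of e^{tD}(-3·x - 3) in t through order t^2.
- 3 t - 3 x - 3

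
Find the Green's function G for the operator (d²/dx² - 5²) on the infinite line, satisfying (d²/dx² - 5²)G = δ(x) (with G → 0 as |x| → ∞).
-\frac{e^{-5|x|}}{10}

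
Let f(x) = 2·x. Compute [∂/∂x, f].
2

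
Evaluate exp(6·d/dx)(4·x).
4 x + 24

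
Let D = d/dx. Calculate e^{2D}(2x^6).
2 x^{6} + 24 x^{5} + 120 x^{4} + 320 x^{3} + 480 x^{2} + 384 x + 128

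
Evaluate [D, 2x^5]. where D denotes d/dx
10 x^{4}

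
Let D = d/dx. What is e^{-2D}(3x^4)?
3 x^{4} - 24 x^{3} + 72 x^{2} - 96 x + 48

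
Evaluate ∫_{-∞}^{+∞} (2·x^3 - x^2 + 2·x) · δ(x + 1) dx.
-5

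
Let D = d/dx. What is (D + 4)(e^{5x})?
9 e^{5 x}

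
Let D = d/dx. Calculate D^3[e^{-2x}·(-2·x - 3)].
16 x e^{- 2 x}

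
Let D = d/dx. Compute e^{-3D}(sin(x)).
\sin{\left(x - 3 \right)}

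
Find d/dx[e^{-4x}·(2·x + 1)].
2 \left(- 4 x - 1\right) e^{- 4 x}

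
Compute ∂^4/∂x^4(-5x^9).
- 15120 x^{5}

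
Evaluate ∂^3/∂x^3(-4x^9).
- 2016 x^{6}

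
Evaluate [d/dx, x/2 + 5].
\frac{1}{2}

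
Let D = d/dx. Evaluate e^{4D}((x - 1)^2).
x^{2} + 6 x + 9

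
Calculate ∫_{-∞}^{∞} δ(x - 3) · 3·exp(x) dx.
3 e^{3}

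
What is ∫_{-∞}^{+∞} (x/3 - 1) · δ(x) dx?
-1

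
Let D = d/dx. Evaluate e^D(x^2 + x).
x^{2} + 3 x + 2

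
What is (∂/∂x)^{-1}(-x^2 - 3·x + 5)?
- \frac{x^{3}}{3} - \frac{3 x^{2}}{2} + 5 x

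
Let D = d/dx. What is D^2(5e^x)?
5 e^{x}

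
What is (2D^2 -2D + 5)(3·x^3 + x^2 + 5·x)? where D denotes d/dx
15 x^{3} - 13 x^{2} + 57 x - 6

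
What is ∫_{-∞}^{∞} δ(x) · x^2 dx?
0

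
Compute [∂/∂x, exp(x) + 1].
e^{x}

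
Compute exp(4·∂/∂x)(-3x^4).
- 3 x^{4} - 48 x^{3} - 288 x^{2} - 768 x - 768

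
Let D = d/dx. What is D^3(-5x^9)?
- 2520 x^{6}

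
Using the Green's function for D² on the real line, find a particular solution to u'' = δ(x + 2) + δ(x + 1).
\frac{|x + 2|}{2} + \frac{|x + 1|}{2}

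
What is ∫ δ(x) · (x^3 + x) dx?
0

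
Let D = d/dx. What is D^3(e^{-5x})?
- 125 e^{- 5 x}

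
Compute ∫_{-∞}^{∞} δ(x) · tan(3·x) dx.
0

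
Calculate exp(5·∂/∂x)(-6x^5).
- 6 x^{5} - 150 x^{4} - 1500 x^{3} - 7500 x^{2} - 18750 x - 18750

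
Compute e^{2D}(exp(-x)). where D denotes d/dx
e^{- x - 2}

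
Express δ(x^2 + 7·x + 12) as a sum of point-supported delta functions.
\frac{\delta(x + 3) + \delta(x + 4)}{1}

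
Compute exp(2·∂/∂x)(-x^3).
- x^{3} - 6 x^{2} - 12 x - 8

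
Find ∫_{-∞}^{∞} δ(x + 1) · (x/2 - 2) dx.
- \frac{5}{2}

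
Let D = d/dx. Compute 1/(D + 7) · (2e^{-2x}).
\frac{2 e^{- 2 x}}{5}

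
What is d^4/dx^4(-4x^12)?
- 47520 x^{8}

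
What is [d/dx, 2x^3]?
6 x^{2}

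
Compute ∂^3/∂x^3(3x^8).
1008 x^{5}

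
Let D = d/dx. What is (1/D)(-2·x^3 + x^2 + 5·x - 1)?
- \frac{x^{4}}{2} + \frac{x^{3}}{3} + \frac{5 x^{2}}{2} - x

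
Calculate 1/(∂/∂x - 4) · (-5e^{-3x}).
\frac{5 e^{- 3 x}}{7}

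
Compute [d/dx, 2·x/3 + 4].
\frac{2}{3}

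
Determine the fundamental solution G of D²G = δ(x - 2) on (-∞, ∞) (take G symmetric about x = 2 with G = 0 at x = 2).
\frac{|x - 2|}{2}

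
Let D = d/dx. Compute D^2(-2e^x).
- 2 e^{x}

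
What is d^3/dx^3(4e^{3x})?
108 e^{3 x}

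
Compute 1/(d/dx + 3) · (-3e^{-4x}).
3 e^{- 4 x}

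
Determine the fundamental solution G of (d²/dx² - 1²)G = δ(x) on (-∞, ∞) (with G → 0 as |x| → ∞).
-\frac{e^{-|x|}}{2}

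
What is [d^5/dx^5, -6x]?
-30\frac{d^{4}}{dx^{4}}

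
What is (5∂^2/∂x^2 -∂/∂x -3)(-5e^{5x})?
- 585 e^{5 x}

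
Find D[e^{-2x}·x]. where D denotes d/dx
\left(1 - 2 x\right) e^{- 2 x}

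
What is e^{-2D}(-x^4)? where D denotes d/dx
- x^{4} + 8 x^{3} - 24 x^{2} + 32 x - 16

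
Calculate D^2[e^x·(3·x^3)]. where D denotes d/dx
3 x \left(x^{2} + 6 x + 6\right) e^{x}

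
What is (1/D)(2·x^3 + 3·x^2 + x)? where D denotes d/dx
\frac{x^{4}}{2} + x^{3} + \frac{x^{2}}{2}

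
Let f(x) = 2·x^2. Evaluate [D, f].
4 x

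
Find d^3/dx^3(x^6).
120 x^{3}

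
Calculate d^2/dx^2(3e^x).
3 e^{x}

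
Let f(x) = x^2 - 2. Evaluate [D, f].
2 x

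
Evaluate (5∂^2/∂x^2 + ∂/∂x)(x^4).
4 x^{2} \left(x + 15\right)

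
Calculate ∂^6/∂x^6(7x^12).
4656960 x^{6}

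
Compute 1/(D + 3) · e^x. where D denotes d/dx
\frac{e^{x}}{4}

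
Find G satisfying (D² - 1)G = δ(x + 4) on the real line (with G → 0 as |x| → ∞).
-\frac{e^{-|x + 4|}}{2}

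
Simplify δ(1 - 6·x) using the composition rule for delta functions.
\frac{\delta(x - 1/6)}{6}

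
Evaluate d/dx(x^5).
5 x^{4}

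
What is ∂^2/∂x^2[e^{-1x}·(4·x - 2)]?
2 \left(2 x - 5\right) e^{- x}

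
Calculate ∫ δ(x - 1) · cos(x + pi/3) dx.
\cos{\left(1 + \frac{\pi}{3} \right)}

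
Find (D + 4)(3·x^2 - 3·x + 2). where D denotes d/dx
12 x^{2} - 6 x + 5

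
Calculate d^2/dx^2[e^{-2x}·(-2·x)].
8 \left(1 - x\right) e^{- 2 x}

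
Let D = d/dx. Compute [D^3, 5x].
15D^{2}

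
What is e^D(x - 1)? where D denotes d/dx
x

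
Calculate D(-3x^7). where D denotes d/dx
- 21 x^{6}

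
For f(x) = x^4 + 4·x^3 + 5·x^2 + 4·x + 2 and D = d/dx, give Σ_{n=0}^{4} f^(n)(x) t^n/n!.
t^{4} + 4 t^{3} \left(x + 1\right) + t^{2} \left(6 x^{2} + 12 x + 5\right) + 2 t \left(2 x^{3} + 6 x^{2} + 5 x + 2\right) + x^{4} + 4 x^{3} + 5 x^{2} + 4 x + 2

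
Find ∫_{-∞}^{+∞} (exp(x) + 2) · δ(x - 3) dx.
2 + e^{3}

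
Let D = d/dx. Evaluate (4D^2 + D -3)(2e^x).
4 e^{x}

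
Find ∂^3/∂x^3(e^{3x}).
27 e^{3 x}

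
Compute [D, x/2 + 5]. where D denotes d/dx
\frac{1}{2}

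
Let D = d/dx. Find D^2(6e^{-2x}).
24 e^{- 2 x}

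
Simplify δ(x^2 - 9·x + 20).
\frac{\delta(x - 5) + \delta(x - 4)}{1}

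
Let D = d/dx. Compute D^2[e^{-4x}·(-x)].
8 \left(1 - 2 x\right) e^{- 4 x}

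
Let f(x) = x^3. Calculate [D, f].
3 x^{2}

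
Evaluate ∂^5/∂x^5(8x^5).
960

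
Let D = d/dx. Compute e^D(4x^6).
4 x^{6} + 24 x^{5} + 60 x^{4} + 80 x^{3} + 60 x^{2} + 24 x + 4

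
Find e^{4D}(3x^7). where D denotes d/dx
3 x^{7} + 84 x^{6} + 1008 x^{5} + 6720 x^{4} + 26880 x^{3} + 64512 x^{2} + 86016 x + 49152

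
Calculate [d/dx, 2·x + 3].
2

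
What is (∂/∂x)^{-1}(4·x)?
2 x^{2}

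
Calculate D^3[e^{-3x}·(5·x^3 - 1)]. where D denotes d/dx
3 \left(- 45 x^{3} + 135 x^{2} - 90 x + 19\right) e^{- 3 x}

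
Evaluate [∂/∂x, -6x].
-6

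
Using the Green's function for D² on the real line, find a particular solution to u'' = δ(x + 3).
\frac{|x + 3|}{2}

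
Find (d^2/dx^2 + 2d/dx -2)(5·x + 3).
4 - 10 x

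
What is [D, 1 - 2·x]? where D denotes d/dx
-2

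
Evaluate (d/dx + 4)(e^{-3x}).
e^{- 3 x}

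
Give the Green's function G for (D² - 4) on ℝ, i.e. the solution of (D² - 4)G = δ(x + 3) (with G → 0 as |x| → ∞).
-\frac{e^{-2|x + 3|}}{4}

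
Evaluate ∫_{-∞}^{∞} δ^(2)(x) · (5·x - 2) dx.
0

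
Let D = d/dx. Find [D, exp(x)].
e^{x}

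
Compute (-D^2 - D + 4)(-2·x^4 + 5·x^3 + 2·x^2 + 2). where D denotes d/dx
- 8 x^{4} + 28 x^{3} + 17 x^{2} - 34 x + 4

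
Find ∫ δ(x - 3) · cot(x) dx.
\cot{\left(3 \right)}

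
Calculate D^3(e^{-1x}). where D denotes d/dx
- e^{- x}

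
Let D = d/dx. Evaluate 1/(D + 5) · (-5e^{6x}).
- \frac{5 e^{6 x}}{11}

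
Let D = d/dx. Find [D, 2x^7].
14 x^{6}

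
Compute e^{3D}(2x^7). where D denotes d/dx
2 x^{7} + 42 x^{6} + 378 x^{5} + 1890 x^{4} + 5670 x^{3} + 10206 x^{2} + 10206 x + 4374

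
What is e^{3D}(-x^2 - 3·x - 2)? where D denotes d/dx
- x^{2} - 9 x - 20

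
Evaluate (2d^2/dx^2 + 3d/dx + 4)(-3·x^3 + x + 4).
- 12 x^{3} - 27 x^{2} - 32 x + 19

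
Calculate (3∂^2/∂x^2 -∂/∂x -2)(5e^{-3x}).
140 e^{- 3 x}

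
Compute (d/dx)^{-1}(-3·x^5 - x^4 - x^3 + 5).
- \frac{x^{6}}{2} - \frac{x^{5}}{5} - \frac{x^{4}}{4} + 5 x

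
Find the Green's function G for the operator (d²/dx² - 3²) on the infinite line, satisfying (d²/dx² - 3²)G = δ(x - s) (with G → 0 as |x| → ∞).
-\frac{e^{-3|x-s|}}{6}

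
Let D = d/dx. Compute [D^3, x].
3D^{2}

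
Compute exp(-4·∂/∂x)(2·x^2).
2 x^{2} - 16 x + 32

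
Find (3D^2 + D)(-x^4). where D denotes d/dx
4 x^{2} \left(- x - 9\right)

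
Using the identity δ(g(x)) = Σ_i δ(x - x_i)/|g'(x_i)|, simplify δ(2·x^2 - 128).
\frac{\delta(x - 8) + \delta(x + 8)}{32}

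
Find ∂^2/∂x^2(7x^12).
924 x^{10}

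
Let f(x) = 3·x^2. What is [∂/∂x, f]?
6 x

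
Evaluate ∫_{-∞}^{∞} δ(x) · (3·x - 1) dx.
-1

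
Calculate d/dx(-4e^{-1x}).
4 e^{- x}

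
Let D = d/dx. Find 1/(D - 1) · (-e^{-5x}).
\frac{e^{- 5 x}}{6}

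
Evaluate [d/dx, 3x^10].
30 x^{9}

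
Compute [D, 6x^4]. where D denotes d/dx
24 x^{3}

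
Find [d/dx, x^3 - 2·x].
3 x^{2} - 2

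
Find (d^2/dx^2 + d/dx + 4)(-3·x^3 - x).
- 12 x^{3} - 9 x^{2} - 22 x - 1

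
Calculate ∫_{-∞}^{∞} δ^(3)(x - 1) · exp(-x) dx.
e^{-1}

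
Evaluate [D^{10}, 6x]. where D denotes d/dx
60D^{9}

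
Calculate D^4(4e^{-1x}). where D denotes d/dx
4 e^{- x}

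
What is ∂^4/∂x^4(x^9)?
3024 x^{5}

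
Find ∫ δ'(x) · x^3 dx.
0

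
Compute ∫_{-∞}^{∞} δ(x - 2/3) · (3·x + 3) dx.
5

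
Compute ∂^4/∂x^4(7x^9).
21168 x^{5}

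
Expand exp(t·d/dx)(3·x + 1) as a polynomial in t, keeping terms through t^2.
3 t + 3 x + 1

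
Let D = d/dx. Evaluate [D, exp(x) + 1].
e^{x}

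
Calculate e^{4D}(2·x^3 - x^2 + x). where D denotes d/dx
2 x^{3} + 23 x^{2} + 89 x + 116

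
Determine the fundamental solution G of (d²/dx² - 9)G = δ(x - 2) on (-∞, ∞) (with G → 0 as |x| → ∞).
-\frac{e^{-3|x - 2|}}{6}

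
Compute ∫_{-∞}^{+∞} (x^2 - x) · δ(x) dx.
0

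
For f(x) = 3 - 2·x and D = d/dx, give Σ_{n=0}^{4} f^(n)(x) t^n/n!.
- 2 t - 2 x + 3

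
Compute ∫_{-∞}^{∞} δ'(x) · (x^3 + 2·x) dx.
-2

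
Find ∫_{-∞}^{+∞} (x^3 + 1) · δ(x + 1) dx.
0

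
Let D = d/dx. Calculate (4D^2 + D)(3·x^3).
9 x \left(x + 8\right)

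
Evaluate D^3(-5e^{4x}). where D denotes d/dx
- 320 e^{4 x}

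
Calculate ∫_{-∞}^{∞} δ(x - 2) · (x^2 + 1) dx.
5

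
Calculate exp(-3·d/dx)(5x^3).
5 x^{3} - 45 x^{2} + 135 x - 135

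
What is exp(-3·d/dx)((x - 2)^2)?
x^{2} - 10 x + 25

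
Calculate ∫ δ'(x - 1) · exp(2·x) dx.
- 2 e^{2}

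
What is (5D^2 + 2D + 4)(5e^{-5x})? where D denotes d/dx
595 e^{- 5 x}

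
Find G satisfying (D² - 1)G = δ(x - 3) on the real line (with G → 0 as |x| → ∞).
-\frac{e^{-|x - 3|}}{2}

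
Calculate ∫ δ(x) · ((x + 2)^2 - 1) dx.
3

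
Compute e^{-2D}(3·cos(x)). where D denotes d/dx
3 \cos{\left(x - 2 \right)}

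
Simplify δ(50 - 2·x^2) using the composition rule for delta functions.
\frac{\delta(x - 5) + \delta(x + 5)}{20}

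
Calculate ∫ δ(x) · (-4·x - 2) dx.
-2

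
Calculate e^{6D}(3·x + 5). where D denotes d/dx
3 x + 23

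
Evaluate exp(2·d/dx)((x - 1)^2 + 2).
x^{2} + 2 x + 3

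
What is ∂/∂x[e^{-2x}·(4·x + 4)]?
4 \left(- 2 x - 1\right) e^{- 2 x}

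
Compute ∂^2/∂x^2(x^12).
132 x^{10}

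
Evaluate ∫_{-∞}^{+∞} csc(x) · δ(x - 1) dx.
\csc{\left(1 \right)}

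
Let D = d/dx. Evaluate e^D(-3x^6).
- 3 x^{6} - 18 x^{5} - 45 x^{4} - 60 x^{3} - 45 x^{2} - 18 x - 3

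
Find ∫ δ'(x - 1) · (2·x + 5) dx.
-2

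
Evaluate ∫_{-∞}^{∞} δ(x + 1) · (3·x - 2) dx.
-5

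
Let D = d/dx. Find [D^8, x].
8D^{7}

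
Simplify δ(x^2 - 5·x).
\frac{\delta(x - 5) + \delta(x)}{5}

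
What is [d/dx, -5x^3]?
- 15 x^{2}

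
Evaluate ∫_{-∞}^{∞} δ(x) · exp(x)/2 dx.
\frac{1}{2}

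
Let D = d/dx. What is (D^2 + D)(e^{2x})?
6 e^{2 x}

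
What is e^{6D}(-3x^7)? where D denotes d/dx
- 3 x^{7} - 126 x^{6} - 2268 x^{5} - 22680 x^{4} - 136080 x^{3} - 489888 x^{2} - 979776 x - 839808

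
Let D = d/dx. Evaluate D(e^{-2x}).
- 2 e^{- 2 x}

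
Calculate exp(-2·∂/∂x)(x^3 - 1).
x^{3} - 6 x^{2} + 12 x - 9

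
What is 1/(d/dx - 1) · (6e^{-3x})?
- \frac{3 e^{- 3 x}}{2}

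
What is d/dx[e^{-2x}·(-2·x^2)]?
4 x \left(x - 1\right) e^{- 2 x}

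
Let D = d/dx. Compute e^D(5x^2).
5 x^{2} + 10 x + 5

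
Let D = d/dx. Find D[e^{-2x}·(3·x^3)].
x^{2} \left(9 - 6 x\right) e^{- 2 x}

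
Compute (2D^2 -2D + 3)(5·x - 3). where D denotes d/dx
15 x - 19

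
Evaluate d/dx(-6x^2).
- 12 x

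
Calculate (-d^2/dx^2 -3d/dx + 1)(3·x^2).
3 x^{2} - 18 x - 6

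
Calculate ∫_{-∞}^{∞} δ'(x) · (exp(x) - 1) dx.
-1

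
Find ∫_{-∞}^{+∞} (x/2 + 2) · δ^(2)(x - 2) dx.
0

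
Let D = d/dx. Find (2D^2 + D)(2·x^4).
8 x^{2} \left(x + 6\right)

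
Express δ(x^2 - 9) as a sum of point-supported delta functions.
\frac{\delta(x - 3) + \delta(x + 3)}{6}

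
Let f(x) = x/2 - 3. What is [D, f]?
\frac{1}{2}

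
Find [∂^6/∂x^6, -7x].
-42\frac{d^{5}}{dx^{5}}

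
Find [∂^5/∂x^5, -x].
-5\frac{d^{4}}{dx^{4}}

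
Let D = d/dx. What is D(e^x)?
e^{x}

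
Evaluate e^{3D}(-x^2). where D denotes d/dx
- x^{2} - 6 x - 9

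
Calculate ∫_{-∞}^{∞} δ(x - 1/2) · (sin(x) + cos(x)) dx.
\sqrt{2} \sin{\left(\frac{1}{2} + \frac{\pi}{4} \right)}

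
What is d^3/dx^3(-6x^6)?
- 720 x^{3}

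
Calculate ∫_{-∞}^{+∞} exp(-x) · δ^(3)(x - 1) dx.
e^{-1}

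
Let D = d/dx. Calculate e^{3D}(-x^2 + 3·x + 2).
- x^{2} - 3 x + 2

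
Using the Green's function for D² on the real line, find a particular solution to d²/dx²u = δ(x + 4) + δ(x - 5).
\frac{|x + 4|}{2} + \frac{|x - 5|}{2}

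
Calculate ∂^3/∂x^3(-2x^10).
- 1440 x^{7}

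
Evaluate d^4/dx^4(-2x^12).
- 23760 x^{8}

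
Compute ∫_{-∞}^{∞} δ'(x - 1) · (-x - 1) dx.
1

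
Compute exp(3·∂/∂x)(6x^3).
6 x^{3} + 54 x^{2} + 162 x + 162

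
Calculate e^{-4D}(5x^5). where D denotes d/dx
5 x^{5} - 100 x^{4} + 800 x^{3} - 3200 x^{2} + 6400 x - 5120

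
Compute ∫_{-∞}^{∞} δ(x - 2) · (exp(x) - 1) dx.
-1 + e^{2}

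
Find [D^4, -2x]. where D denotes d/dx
-8D^{3}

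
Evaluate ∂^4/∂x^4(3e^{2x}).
48 e^{2 x}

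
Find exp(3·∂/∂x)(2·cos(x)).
2 \cos{\left(x + 3 \right)}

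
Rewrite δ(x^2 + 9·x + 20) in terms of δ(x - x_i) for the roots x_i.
\frac{\delta(x + 4) + \delta(x + 5)}{1}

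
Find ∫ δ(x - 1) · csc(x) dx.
\csc{\left(1 \right)}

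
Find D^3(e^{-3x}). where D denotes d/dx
- 27 e^{- 3 x}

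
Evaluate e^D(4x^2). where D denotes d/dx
4 x^{2} + 8 x + 4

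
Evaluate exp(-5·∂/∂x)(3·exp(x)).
3 e^{x - 5}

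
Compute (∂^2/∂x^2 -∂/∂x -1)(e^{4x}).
11 e^{4 x}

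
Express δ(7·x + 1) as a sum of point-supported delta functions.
\frac{\delta(x + 1/7)}{7}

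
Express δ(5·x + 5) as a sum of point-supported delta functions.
\frac{\delta(x + 1)}{5}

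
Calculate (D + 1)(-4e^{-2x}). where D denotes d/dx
4 e^{- 2 x}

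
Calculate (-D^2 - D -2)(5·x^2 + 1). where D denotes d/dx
- 10 x^{2} - 10 x - 12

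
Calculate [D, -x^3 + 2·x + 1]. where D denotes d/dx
2 - 3 x^{2}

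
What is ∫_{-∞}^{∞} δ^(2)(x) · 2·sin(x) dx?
0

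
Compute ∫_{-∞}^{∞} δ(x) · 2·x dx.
0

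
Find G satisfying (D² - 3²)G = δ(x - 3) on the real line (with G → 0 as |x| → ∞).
-\frac{e^{-3|x - 3|}}{6}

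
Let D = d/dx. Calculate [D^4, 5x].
20D^{3}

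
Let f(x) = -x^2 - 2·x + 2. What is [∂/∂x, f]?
- 2 x - 2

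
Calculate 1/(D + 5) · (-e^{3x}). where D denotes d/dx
- \frac{e^{3 x}}{8}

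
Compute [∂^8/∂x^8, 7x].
56\frac{d^{7}}{dx^{7}}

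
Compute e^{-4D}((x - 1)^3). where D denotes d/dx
x^{3} - 15 x^{2} + 75 x - 125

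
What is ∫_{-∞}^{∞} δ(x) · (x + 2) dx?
2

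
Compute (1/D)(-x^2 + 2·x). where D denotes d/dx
- \frac{x^{3}}{3} + x^{2}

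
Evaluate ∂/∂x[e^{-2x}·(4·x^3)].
x^{2} \left(12 - 8 x\right) e^{- 2 x}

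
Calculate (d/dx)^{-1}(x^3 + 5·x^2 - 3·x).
\frac{x^{4}}{4} + \frac{5 x^{3}}{3} - \frac{3 x^{2}}{2}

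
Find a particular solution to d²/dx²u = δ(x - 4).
\frac{|x - 4|}{2}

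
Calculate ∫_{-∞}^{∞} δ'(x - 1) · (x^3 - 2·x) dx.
-1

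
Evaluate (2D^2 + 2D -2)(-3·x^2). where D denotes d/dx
6 x^{2} - 12 x - 12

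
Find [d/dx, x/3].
\frac{1}{3}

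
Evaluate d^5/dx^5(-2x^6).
- 1440 x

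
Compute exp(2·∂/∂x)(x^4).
x^{4} + 8 x^{3} + 24 x^{2} + 32 x + 16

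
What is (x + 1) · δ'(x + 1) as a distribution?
-\delta(x + 1)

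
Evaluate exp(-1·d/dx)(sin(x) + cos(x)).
\sqrt{2} \cos{\left(- x + \frac{\pi}{4} + 1 \right)}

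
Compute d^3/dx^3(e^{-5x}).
- 125 e^{- 5 x}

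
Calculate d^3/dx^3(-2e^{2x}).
- 16 e^{2 x}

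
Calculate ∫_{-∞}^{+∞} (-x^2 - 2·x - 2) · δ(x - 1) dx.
-5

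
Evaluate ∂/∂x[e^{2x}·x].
\left(2 x + 1\right) e^{2 x}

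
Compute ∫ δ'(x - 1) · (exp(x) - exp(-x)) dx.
- 2 \cosh{\left(1 \right)}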